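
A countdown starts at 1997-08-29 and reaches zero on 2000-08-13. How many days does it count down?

Aug 29, 1997 → Aug 29, 1998: 365 days.
Aug 29, 1998 → Aug 29, 1999: 365 days.
Aug 29, 1999 → Sep 29, 1999: 31 days (August has 31).
Sep 29, 1999 → Oct 29, 1999: 30 days (September has 30).
Oct 29, 1999 → Nov 29, 1999: 31 days (October has 31).
Nov 29, 1999 → Dec 29, 1999: 30 days (November has 30).
Dec 29, 1999 → Jan 29, 2000: 31 days (December has 31).
Jan 29, 2000 → Feb 29, 2000: 31 days (January has 31).
Feb 29, 2000 → Mar 29, 2000: 29 days (February has 29).
Mar 29, 2000 → Apr 29, 2000: 31 days (March has 31).
Apr 29, 2000 → May 29, 2000: 30 days (April has 30).
May 29, 2000 → Jun 29, 2000: 31 days (May has 31).
Jun 29, 2000 → Jul 29, 2000: 30 days (June has 30).
Jul 29, 2000 → Aug 13, 2000: 15 days.
Total: 1080 days.

1080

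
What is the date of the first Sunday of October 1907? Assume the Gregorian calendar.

October 1, 1907 is a Tuesday.
The first Sunday is therefore October 6 (5 days later).

October 6, 1907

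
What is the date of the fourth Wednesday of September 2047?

September 1, 2047 is a Sunday.
The first Wednesday is therefore September 4 (3 days later).
The fourth Wednesday is 4 + 3×7 = September 25.

September 25, 2047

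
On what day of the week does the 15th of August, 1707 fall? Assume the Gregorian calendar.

Doomsday rule: the anchor day for the 1700s is Sunday. For year 07: 7÷12 = 0 r 7, and 7÷4 = 1, so 0+7+1 = 8.
Sunday + 8 ≡ Monday — that's 1707's doomsday.
In August the doomsday date is Aug 8.
Aug 15 is 7 days after Aug 8; 7 mod 7 = 0, so Monday + 0 = Monday.

Monday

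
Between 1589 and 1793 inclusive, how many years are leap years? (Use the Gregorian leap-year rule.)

50

Multiples of 4 in [1589,1793]: 51.
Of those, multiples of 100: 2 (not leap unless ÷400).
Multiples of 400: 1.
Leap years = 51 − 2 + 1 = 50.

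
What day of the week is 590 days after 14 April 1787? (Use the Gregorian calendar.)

Monday

First find the weekday of Apr 14, 1787. Doomsday rule: the anchor day for the 1700s is Sunday. For year 87: 87÷12 = 7 r 3, and 3÷4 = 0, so 7+3+0 = 10.
Sunday + 10 ≡ Wednesday — that's 1787's doomsday.
In April the doomsday date is Apr 4.
Apr 14 is 10 days after Apr 4; 10 mod 7 = 3, so Wednesday + 3 = Saturday.
590 mod 7 = 2, so 590 days after a Saturday is Saturday + 2 = Monday.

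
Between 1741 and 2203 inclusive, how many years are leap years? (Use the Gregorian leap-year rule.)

111

Multiples of 4 in [1741,2203]: 115.
Of those, multiples of 100: 5 (not leap unless ÷400).
Multiples of 400: 1.
Leap years = 115 − 5 + 1 = 111.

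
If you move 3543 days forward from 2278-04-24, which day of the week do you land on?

Apr 24, 2278 is a Wednesday.
3543 mod 7 = 1, so 3543 days after a Wednesday is Wednesday + 1 = Thursday.

Thursday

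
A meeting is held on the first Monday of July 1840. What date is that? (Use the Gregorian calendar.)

July 1, 1840 is a Wednesday.
The first Monday is therefore July 6 (5 days later).

July 6, 1840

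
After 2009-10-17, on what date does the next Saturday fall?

October 24, 2009

Oct 17, 2009 is a Saturday.
From Saturday to the next Saturday is 7 days.
Oct 17, 2009 + 7 = Oct 24, 2009.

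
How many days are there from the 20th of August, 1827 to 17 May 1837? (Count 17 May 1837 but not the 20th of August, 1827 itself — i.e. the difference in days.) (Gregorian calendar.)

Aug 20, 1827 → Aug 20, 1828: 366 days (Feb 29, 1828 is in that span).
Aug 20, 1828 → Aug 20, 1829: 365 days.
Aug 20, 1829 → Aug 20, 1830: 365 days.
Aug 20, 1830 → Aug 20, 1831: 365 days.
Aug 20, 1831 → Aug 20, 1832: 366 days (Feb 29, 1832 is in that span).
Aug 20, 1832 → Aug 20, 1833: 365 days.
Aug 20, 1833 → Aug 20, 1834: 365 days.
Aug 20, 1834 → Aug 20, 1835: 365 days.
Aug 20, 1835 → Aug 20, 1836: 366 days (Feb 29, 1836 is in that span).
Aug 20, 1836 → Sep 20, 1836: 31 days (August has 31).
Sep 20, 1836 → Oct 20, 1836: 30 days (September has 30).
Oct 20, 1836 → Nov 20, 1836: 31 days (October has 31).
Nov 20, 1836 → Dec 20, 1836: 30 days (November has 30).
Dec 20, 1836 → Jan 20, 1837: 31 days (December has 31).
Jan 20, 1837 → Feb 20, 1837: 31 days (January has 31).
Feb 20, 1837 → Mar 20, 1837: 28 days (February has 28).
Mar 20, 1837 → Apr 20, 1837: 31 days (March has 31).
Apr 20, 1837 → May 17, 1837: 27 days.
Total: 3558 days.

3558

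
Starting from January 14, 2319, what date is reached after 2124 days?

+365 (one year) → Jan 14, 2320 (1759 left).
+366 (one year; includes Feb 29, 2320) → Jan 14, 2321 (1393 left).
+365 (one year) → Jan 14, 2322 (1028 left).
+365 (one year) → Jan 14, 2323 (663 left).
+365 (one year) → Jan 14, 2324 (298 left).
Jan has 31 days: +18 → Feb 1, 2324 (280 left).
Feb has 29 days: +29 → Mar 1, 2324 (251 left).
Mar has 31 days: +31 → Apr 1, 2324 (220 left).
Apr has 30 days: +30 → May 1, 2324 (190 left).
May has 31 days: +31 → Jun 1, 2324 (159 left).
Jun has 30 days: +30 → Jul 1, 2324 (129 left).
Jul has 31 days: +31 → Aug 1, 2324 (98 left).
Aug has 31 days: +31 → Sep 1, 2324 (67 left).
Sep has 30 days: +30 → Oct 1, 2324 (37 left).
Oct has 31 days: +31 → Nov 1, 2324 (6 left).
+6 → Nov 7, 2324.

November 7, 2324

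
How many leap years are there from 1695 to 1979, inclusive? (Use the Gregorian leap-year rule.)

Multiples of 4 in [1695,1979]: 71.
Of those, multiples of 100: 3 (not leap unless ÷400).
Multiples of 400: 0.
Leap years = 71 − 3 + 0 = 68.

68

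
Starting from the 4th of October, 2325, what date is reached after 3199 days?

July 8, 2334

+365 (one year) → Oct 4, 2326 (2834 left).
+365 (one year) → Oct 4, 2327 (2469 left).
+366 (one year; includes Feb 29, 2328) → Oct 4, 2328 (2103 left).
+365 (one year) → Oct 4, 2329 (1738 left).
+365 (one year) → Oct 4, 2330 (1373 left).
+365 (one year) → Oct 4, 2331 (1008 left).
+366 (one year; includes Feb 29, 2332) → Oct 4, 2332 (642 left).
+365 (one year) → Oct 4, 2333 (277 left).
Oct has 31 days: +28 → Nov 1, 2333 (249 left).
Nov has 30 days: +30 → Dec 1, 2333 (219 left).
Dec has 31 days: +31 → Jan 1, 2334 (188 left).
Jan has 31 days: +31 → Feb 1, 2334 (157 left).
Feb has 28 days: +28 → Mar 1, 2334 (129 left).
Mar has 31 days: +31 → Apr 1, 2334 (98 left).
Apr has 30 days: +30 → May 1, 2334 (68 left).
May has 31 days: +31 → Jun 1, 2334 (37 left).
Jun has 30 days: +30 → Jul 1, 2334 (7 left).
+7 → Jul 8, 2334.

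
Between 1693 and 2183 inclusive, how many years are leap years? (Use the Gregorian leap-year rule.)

Multiples of 4 in [1693,2183]: 122.
Of those, multiples of 100: 5 (not leap unless ÷400).
Multiples of 400: 1.
Leap years = 122 − 5 + 1 = 118.

118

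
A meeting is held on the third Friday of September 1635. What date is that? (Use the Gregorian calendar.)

September 1, 1635 is a Saturday.
The first Friday is therefore September 7 (6 days later).
The third Friday is 7 + 2×7 = September 21.

September 21, 1635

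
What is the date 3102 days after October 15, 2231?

April 12, 2240

+366 (one year; includes Feb 29, 2232) → Oct 15, 2232 (2736 left).
+365 (one year) → Oct 15, 2233 (2371 left).
+365 (one year) → Oct 15, 2234 (2006 left).
+365 (one year) → Oct 15, 2235 (1641 left).
+366 (one year; includes Feb 29, 2236) → Oct 15, 2236 (1275 left).
+365 (one year) → Oct 15, 2237 (910 left).
+365 (one year) → Oct 15, 2238 (545 left).
+365 (one year) → Oct 15, 2239 (180 left).
Oct has 31 days: +17 → Nov 1, 2239 (163 left).
Nov has 30 days: +30 → Dec 1, 2239 (133 left).
Dec has 31 days: +31 → Jan 1, 2240 (102 left).
Jan has 31 days: +31 → Feb 1, 2240 (71 left).
Feb has 29 days: +29 → Mar 1, 2240 (42 left).
Mar has 31 days: +31 → Apr 1, 2240 (11 left).
+11 → Apr 12, 2240.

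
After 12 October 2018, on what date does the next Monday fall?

Oct 12, 2018 is a Friday.
From Friday to the next Monday is 3 days.
Oct 12, 2018 + 3 = Oct 15, 2018.

October 15, 2018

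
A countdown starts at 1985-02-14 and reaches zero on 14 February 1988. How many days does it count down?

Feb 14, 1985 → Feb 14, 1986: 365 days.
Feb 14, 1986 → Feb 14, 1987: 365 days.
Feb 14, 1987 → Mar 14, 1987: 28 days (February has 28).
Mar 14, 1987 → Apr 14, 1987: 31 days (March has 31).
Apr 14, 1987 → May 14, 1987: 30 days (April has 30).
May 14, 1987 → Jun 14, 1987: 31 days (May has 31).
Jun 14, 1987 → Jul 14, 1987: 30 days (June has 30).
Jul 14, 1987 → Aug 14, 1987: 31 days (July has 31).
Aug 14, 1987 → Sep 14, 1987: 31 days (August has 31).
Sep 14, 1987 → Oct 14, 1987: 30 days (September has 30).
Oct 14, 1987 → Nov 14, 1987: 31 days (October has 31).
Nov 14, 1987 → Dec 14, 1987: 30 days (November has 30).
Dec 14, 1987 → Jan 14, 1988: 31 days (December has 31).
Jan 14, 1988 → Feb 14, 1988: 31 days.
Total: 1095 days.

1095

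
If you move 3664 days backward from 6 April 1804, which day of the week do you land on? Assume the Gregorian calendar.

Tuesday

First find the weekday of Apr 6, 1804. Doomsday rule: the anchor day for the 1800s is Friday. For year 04: 4÷12 = 0 r 4, and 4÷4 = 1, so 0+4+1 = 5.
Friday + 5 ≡ Wednesday — that's 1804's doomsday.
In April the doomsday date is Apr 4.
Apr 6 is 2 days after Apr 4; 2 mod 7 = 2, so Wednesday + 2 = Friday.
3664 mod 7 = 3, so 3664 days before a Friday is Friday − 3 = Tuesday.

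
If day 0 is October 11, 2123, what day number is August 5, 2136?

4682

Oct 11, 2123 → Oct 11, 2124: 366 days (Feb 29, 2124 is in that span).
Oct 11, 2124 → Oct 11, 2125: 365 days.
Oct 11, 2125 → Oct 11, 2126: 365 days.
Oct 11, 2126 → Oct 11, 2127: 365 days.
Oct 11, 2127 → Oct 11, 2128: 366 days (Feb 29, 2128 is in that span).
Oct 11, 2128 → Oct 11, 2129: 365 days.
Oct 11, 2129 → Oct 11, 2130: 365 days.
Oct 11, 2130 → Oct 11, 2131: 365 days.
Oct 11, 2131 → Oct 11, 2132: 366 days (Feb 29, 2132 is in that span).
Oct 11, 2132 → Oct 11, 2133: 365 days.
Oct 11, 2133 → Oct 11, 2134: 365 days.
Oct 11, 2134 → Oct 11, 2135: 365 days.
Oct 11, 2135 → Nov 11, 2135: 31 days (October has 31).
Nov 11, 2135 → Dec 11, 2135: 30 days (November has 30).
Dec 11, 2135 → Jan 11, 2136: 31 days (December has 31).
Jan 11, 2136 → Feb 11, 2136: 31 days (January has 31).
Feb 11, 2136 → Mar 11, 2136: 29 days (February has 29).
Mar 11, 2136 → Apr 11, 2136: 31 days (March has 31).
Apr 11, 2136 → May 11, 2136: 30 days (April has 30).
May 11, 2136 → Jun 11, 2136: 31 days (May has 31).
Jun 11, 2136 → Jul 11, 2136: 30 days (June has 30).
Jul 11, 2136 → Aug 5, 2136: 25 days.
Total: 4682 days.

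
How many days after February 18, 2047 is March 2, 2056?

3300

Feb 18, 2047 → Feb 18, 2048: 365 days.
Feb 18, 2048 → Feb 18, 2049: 366 days (Feb 29, 2048 is in that span).
Feb 18, 2049 → Feb 18, 2050: 365 days.
Feb 18, 2050 → Feb 18, 2051: 365 days.
Feb 18, 2051 → Feb 18, 2052: 365 days.
Feb 18, 2052 → Feb 18, 2053: 366 days (Feb 29, 2052 is in that span).
Feb 18, 2053 → Feb 18, 2054: 365 days.
Feb 18, 2054 → Feb 18, 2055: 365 days.
Feb 18, 2055 → Mar 18, 2055: 28 days (February has 28).
Mar 18, 2055 → Apr 18, 2055: 31 days (March has 31).
Apr 18, 2055 → May 18, 2055: 30 days (April has 30).
May 18, 2055 → Jun 18, 2055: 31 days (May has 31).
Jun 18, 2055 → Jul 18, 2055: 30 days (June has 30).
Jul 18, 2055 → Aug 18, 2055: 31 days (July has 31).
Aug 18, 2055 → Sep 18, 2055: 31 days (August has 31).
Sep 18, 2055 → Oct 18, 2055: 30 days (September has 30).
Oct 18, 2055 → Nov 18, 2055: 31 days (October has 31).
Nov 18, 2055 → Dec 18, 2055: 30 days (November has 30).
Dec 18, 2055 → Jan 18, 2056: 31 days (December has 31).
Jan 18, 2056 → Feb 18, 2056: 31 days (January has 31).
Feb 18, 2056 → Mar 2, 2056: 13 days.
Total: 3300 days.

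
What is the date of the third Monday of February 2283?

February 1, 2283 is a Thursday.
The first Monday is therefore February 5 (4 days later).
The third Monday is 5 + 2×7 = February 19.

February 19, 2283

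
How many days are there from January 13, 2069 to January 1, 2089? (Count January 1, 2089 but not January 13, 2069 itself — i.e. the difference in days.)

Jan 13, 2069 → Jan 13, 2070: 365 days.
Jan 13, 2070 → Jan 13, 2071: 365 days.
Jan 13, 2071 → Jan 13, 2072: 365 days.
Jan 13, 2072 → Jan 13, 2073: 366 days (Feb 29, 2072 is in that span).
Jan 13, 2073 → Jan 13, 2074: 365 days.
Jan 13, 2074 → Jan 13, 2075: 365 days.
Jan 13, 2075 → Jan 13, 2076: 365 days.
Jan 13, 2076 → Jan 13, 2077: 366 days (Feb 29, 2076 is in that span).
Jan 13, 2077 → Jan 13, 2078: 365 days.
Jan 13, 2078 → Jan 13, 2079: 365 days.
Jan 13, 2079 → Jan 13, 2080: 365 days.
Jan 13, 2080 → Jan 13, 2081: 366 days (Feb 29, 2080 is in that span).
Jan 13, 2081 → Jan 13, 2082: 365 days.
Jan 13, 2082 → Jan 13, 2083: 365 days.
Jan 13, 2083 → Jan 13, 2084: 365 days.
Jan 13, 2084 → Jan 13, 2085: 366 days (Feb 29, 2084 is in that span).
Jan 13, 2085 → Jan 13, 2086: 365 days.
Jan 13, 2086 → Jan 13, 2087: 365 days.
Jan 13, 2087 → Jan 13, 2088: 365 days.
Jan 13, 2088 → Feb 13, 2088: 31 days (January has 31).
Feb 13, 2088 → Mar 13, 2088: 29 days (February has 29).
Mar 13, 2088 → Apr 13, 2088: 31 days (March has 31).
Apr 13, 2088 → May 13, 2088: 30 days (April has 30).
May 13, 2088 → Jun 13, 2088: 31 days (May has 31).
Jun 13, 2088 → Jul 13, 2088: 30 days (June has 30).
Jul 13, 2088 → Aug 13, 2088: 31 days (July has 31).
Aug 13, 2088 → Sep 13, 2088: 31 days (August has 31).
Sep 13, 2088 → Oct 13, 2088: 30 days (September has 30).
Oct 13, 2088 → Nov 13, 2088: 31 days (October has 31).
Nov 13, 2088 → Dec 13, 2088: 30 days (November has 30).
Dec 13, 2088 → Jan 1, 2089: 19 days.
Total: 7293 days.

7293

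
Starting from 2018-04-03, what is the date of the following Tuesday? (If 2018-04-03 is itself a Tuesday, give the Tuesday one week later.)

April 10, 2018

Apr 3, 2018 is a Tuesday.
From Tuesday to the next Tuesday is 7 days.
Apr 3, 2018 + 7 = Apr 10, 2018.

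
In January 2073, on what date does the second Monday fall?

January 9, 2073

January 1, 2073 is a Sunday.
The first Monday is therefore January 2 (1 days later).
The second Monday is 2 + 1×7 = January 9.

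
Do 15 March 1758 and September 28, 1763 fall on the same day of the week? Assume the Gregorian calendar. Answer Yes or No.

Yes

From Mar 15, 1758 to Sep 28, 1763 is 2023 days.
2023 mod 7 = 0, so they are the same weekday.
(Mar 15, 1758 is a Wednesday; Sep 28, 1763 is a Wednesday.)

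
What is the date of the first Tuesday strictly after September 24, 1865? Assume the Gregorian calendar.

September 26, 1865

Sep 24, 1865 is a Sunday.
From Sunday to the next Tuesday is 2 days.
Sep 24, 1865 + 2 = Sep 26, 1865.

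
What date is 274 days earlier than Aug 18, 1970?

November 17, 1969

−18 → Jul 31, 1970 (end of Jul, 31 days; 256 left).
−31 → Jun 30, 1970 (end of Jun, 30 days; 225 left).
−30 → May 31, 1970 (end of May, 31 days; 195 left).
−31 → Apr 30, 1970 (end of Apr, 30 days; 164 left).
−30 → Mar 31, 1970 (end of Mar, 31 days; 134 left).
−31 → Feb 28, 1970 (end of Feb, 28 days; 103 left).
−28 → Jan 31, 1970 (end of Jan, 31 days; 75 left).
−31 → Dec 31, 1969 (end of Dec, 31 days; 44 left).
−31 → Nov 30, 1969 (end of Nov, 30 days; 13 left).
−13 → Nov 17, 1969.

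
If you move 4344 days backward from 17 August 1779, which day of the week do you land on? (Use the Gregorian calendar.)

Friday

First find the weekday of Aug 17, 1779. Doomsday rule: the anchor day for the 1700s is Sunday. For year 79: 79÷12 = 6 r 7, and 7÷4 = 1, so 6+7+1 = 14.
Sunday + 14 ≡ Sunday — that's 1779's doomsday.
In August the doomsday date is Aug 8.
Aug 17 is 9 days after Aug 8; 9 mod 7 = 2, so Sunday + 2 = Tuesday.
4344 mod 7 = 4, so 4344 days before a Tuesday is Tuesday − 4 = Friday.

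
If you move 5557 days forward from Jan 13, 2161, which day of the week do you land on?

First find the weekday of Jan 13, 2161. Doomsday rule: the anchor day for the 2100s is Sunday. For year 61: 61÷12 = 5 r 1, and 1÷4 = 0, so 5+1+0 = 6.
Sunday + 6 ≡ Saturday — that's 2161's doomsday.
In January the doomsday date is Jan 3 (2161 is not a leap year).
Jan 13 is 10 days after Jan 3; 10 mod 7 = 3, so Saturday + 3 = Tuesday.
5557 mod 7 = 6, so 5557 days after a Tuesday is Tuesday + 6 = Monday.

Monday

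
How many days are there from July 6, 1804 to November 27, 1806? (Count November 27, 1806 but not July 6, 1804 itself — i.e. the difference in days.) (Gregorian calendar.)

874

Jul 6, 1804 → Jul 6, 1805: 365 days.
Jul 6, 1805 → Jul 6, 1806: 365 days.
Jul 6, 1806 → Aug 6, 1806: 31 days (July has 31).
Aug 6, 1806 → Sep 6, 1806: 31 days (August has 31).
Sep 6, 1806 → Oct 6, 1806: 30 days (September has 30).
Oct 6, 1806 → Nov 6, 1806: 31 days (October has 31).
Nov 6, 1806 → Nov 27, 1806: 21 days.
Total: 874 days.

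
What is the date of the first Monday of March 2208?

March 1, 2208 is a Tuesday.
The first Monday is therefore March 7 (6 days later).

March 7, 2208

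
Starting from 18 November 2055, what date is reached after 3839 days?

May 23, 2066

+366 (one year; includes Feb 29, 2056) → Nov 18, 2056 (3473 left).
+365 (one year) → Nov 18, 2057 (3108 left).
+365 (one year) → Nov 18, 2058 (2743 left).
+365 (one year) → Nov 18, 2059 (2378 left).
+366 (one year; includes Feb 29, 2060) → Nov 18, 2060 (2012 left).
+365 (one year) → Nov 18, 2061 (1647 left).
+365 (one year) → Nov 18, 2062 (1282 left).
+365 (one year) → Nov 18, 2063 (917 left).
+366 (one year; includes Feb 29, 2064) → Nov 18, 2064 (551 left).
+365 (one year) → Nov 18, 2065 (186 left).
Nov has 30 days: +13 → Dec 1, 2065 (173 left).
Dec has 31 days: +31 → Jan 1, 2066 (142 left).
Jan has 31 days: +31 → Feb 1, 2066 (111 left).
Feb has 28 days: +28 → Mar 1, 2066 (83 left).
Mar has 31 days: +31 → Apr 1, 2066 (52 left).
Apr has 30 days: +30 → May 1, 2066 (22 left).
+22 → May 23, 2066.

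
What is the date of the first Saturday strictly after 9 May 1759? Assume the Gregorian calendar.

May 12, 1759

May 9, 1759 is a Wednesday.
From Wednesday to the next Saturday is 3 days.
May 9, 1759 + 3 = May 12, 1759.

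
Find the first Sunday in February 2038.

February 7, 2038

February 1, 2038 is a Monday.
The first Sunday is therefore February 7 (6 days later).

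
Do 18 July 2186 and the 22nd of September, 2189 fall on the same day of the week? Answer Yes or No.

From Jul 18, 2186 to Sep 22, 2189 is 1162 days.
1162 mod 7 = 0, so they are the same weekday.
(Jul 18, 2186 is a Tuesday; Sep 22, 2189 is a Tuesday.)

Yes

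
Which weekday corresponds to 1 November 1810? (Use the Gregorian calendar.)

Thursday

Doomsday rule: the anchor day for the 1800s is Friday. For year 10: 10÷12 = 0 r 10, and 10÷4 = 2, so 0+10+2 = 12.
Friday + 12 ≡ Wednesday — that's 1810's doomsday.
In November the doomsday date is Nov 7.
Nov 1 is 6 days before Nov 7; 6 mod 7 = 6, so Wednesday − 6 = Thursday.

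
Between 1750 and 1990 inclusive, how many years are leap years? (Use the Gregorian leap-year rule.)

58

Multiples of 4 in [1750,1990]: 60.
Of those, multiples of 100: 2 (not leap unless ÷400).
Multiples of 400: 0.
Leap years = 60 − 2 + 0 = 58.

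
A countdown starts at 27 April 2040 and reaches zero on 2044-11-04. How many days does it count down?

Apr 27, 2040 → Apr 27, 2041: 365 days.
Apr 27, 2041 → Apr 27, 2042: 365 days.
Apr 27, 2042 → Apr 27, 2043: 365 days.
Apr 27, 2043 → Apr 27, 2044: 366 days (Feb 29, 2044 is in that span).
Apr 27, 2044 → May 27, 2044: 30 days (April has 30).
May 27, 2044 → Jun 27, 2044: 31 days (May has 31).
Jun 27, 2044 → Jul 27, 2044: 30 days (June has 30).
Jul 27, 2044 → Aug 27, 2044: 31 days (July has 31).
Aug 27, 2044 → Sep 27, 2044: 31 days (August has 31).
Sep 27, 2044 → Oct 27, 2044: 30 days (September has 30).
Oct 27, 2044 → Nov 4, 2044: 8 days.
Total: 1652 days.

1652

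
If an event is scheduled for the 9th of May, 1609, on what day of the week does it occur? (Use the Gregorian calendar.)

Doomsday rule: the anchor day for the 1600s is Tuesday. For year 09: 9÷12 = 0 r 9, and 9÷4 = 2, so 0+9+2 = 11.
Tuesday + 11 ≡ Saturday — that's 1609's doomsday.
In May the doomsday date is May 9.
May 9 is the doomsday itself: Saturday.

Saturday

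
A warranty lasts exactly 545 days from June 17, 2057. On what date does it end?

December 14, 2058

+365 (one year) → Jun 17, 2058 (180 left).
Jun has 30 days: +14 → Jul 1, 2058 (166 left).
Jul has 31 days: +31 → Aug 1, 2058 (135 left).
Aug has 31 days: +31 → Sep 1, 2058 (104 left).
Sep has 30 days: +30 → Oct 1, 2058 (74 left).
Oct has 31 days: +31 → Nov 1, 2058 (43 left).
Nov has 30 days: +30 → Dec 1, 2058 (13 left).
+13 → Dec 14, 2058.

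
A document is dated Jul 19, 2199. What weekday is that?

Friday

Doomsday rule: the anchor day for the 2100s is Sunday. For year 99: 99÷12 = 8 r 3, and 3÷4 = 0, so 8+3+0 = 11.
Sunday + 11 ≡ Thursday — that's 2199's doomsday.
In July the doomsday date is Jul 11.
Jul 19 is 8 days after Jul 11; 8 mod 7 = 1, so Thursday + 1 = Friday.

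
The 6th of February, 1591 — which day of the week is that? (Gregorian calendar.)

Doomsday rule: the anchor day for the 1500s is Wednesday. For year 91: 91÷12 = 7 r 7, and 7÷4 = 1, so 7+7+1 = 15.
Wednesday + 15 ≡ Thursday — that's 1591's doomsday.
In February the doomsday date is Feb 28 (1591 is not a leap year).
Feb 6 is 22 days before Feb 28; 22 mod 7 = 1, so Thursday − 1 = Wednesday.

Wednesday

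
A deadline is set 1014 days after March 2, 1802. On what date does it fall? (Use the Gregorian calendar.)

+365 (one year) → Mar 2, 1803 (649 left).
+366 (one year; includes Feb 29, 1804) → Mar 2, 1804 (283 left).
Mar has 31 days: +30 → Apr 1, 1804 (253 left).
Apr has 30 days: +30 → May 1, 1804 (223 left).
May has 31 days: +31 → Jun 1, 1804 (192 left).
Jun has 30 days: +30 → Jul 1, 1804 (162 left).
Jul has 31 days: +31 → Aug 1, 1804 (131 left).
Aug has 31 days: +31 → Sep 1, 1804 (100 left).
Sep has 30 days: +30 → Oct 1, 1804 (70 left).
Oct has 31 days: +31 → Nov 1, 1804 (39 left).
Nov has 30 days: +30 → Dec 1, 1804 (9 left).
+9 → Dec 10, 1804.

December 10, 1804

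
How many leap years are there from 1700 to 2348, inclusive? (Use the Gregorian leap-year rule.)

157

Multiples of 4 in [1700,2348]: 163.
Of those, multiples of 100: 7 (not leap unless ÷400).
Multiples of 400: 1.
Leap years = 163 − 7 + 1 = 157.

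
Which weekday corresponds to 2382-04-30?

Friday

Doomsday rule: the anchor day for the 2300s is Wednesday. For year 82: 82÷12 = 6 r 10, and 10÷4 = 2, so 6+10+2 = 18.
Wednesday + 18 ≡ Sunday — that's 2382's doomsday.
In April the doomsday date is Apr 4.
Apr 30 is 26 days after Apr 4; 26 mod 7 = 5, so Sunday + 5 = Friday.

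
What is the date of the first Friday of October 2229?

October 1, 2229 is a Thursday.
The first Friday is therefore October 2 (1 days later).

October 2, 2229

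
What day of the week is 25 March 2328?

Sunday

Doomsday rule: the anchor day for the 2300s is Wednesday. For year 28: 28÷12 = 2 r 4, and 4÷4 = 1, so 2+4+1 = 7.
Wednesday + 7 ≡ Wednesday — that's 2328's doomsday.
In March the doomsday date is Mar 14.
Mar 25 is 11 days after Mar 14; 11 mod 7 = 4, so Wednesday + 4 = Sunday.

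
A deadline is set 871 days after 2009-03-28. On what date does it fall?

August 16, 2011

+365 (one year) → Mar 28, 2010 (506 left).
+365 (one year) → Mar 28, 2011 (141 left).
Mar has 31 days: +4 → Apr 1, 2011 (137 left).
Apr has 30 days: +30 → May 1, 2011 (107 left).
May has 31 days: +31 → Jun 1, 2011 (76 left).
Jun has 30 days: +30 → Jul 1, 2011 (46 left).
Jul has 31 days: +31 → Aug 1, 2011 (15 left).
+15 → Aug 16, 2011.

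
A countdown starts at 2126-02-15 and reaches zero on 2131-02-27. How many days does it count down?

Feb 15, 2126 → Feb 15, 2127: 365 days.
Feb 15, 2127 → Feb 15, 2128: 365 days.
Feb 15, 2128 → Feb 15, 2129: 366 days (Feb 29, 2128 is in that span).
Feb 15, 2129 → Feb 15, 2130: 365 days.
Feb 15, 2130 → Mar 15, 2130: 28 days (February has 28).
Mar 15, 2130 → Apr 15, 2130: 31 days (March has 31).
Apr 15, 2130 → May 15, 2130: 30 days (April has 30).
May 15, 2130 → Jun 15, 2130: 31 days (May has 31).
Jun 15, 2130 → Jul 15, 2130: 30 days (June has 30).
Jul 15, 2130 → Aug 15, 2130: 31 days (July has 31).
Aug 15, 2130 → Sep 15, 2130: 31 days (August has 31).
Sep 15, 2130 → Oct 15, 2130: 30 days (September has 30).
Oct 15, 2130 → Nov 15, 2130: 31 days (October has 31).
Nov 15, 2130 → Dec 15, 2130: 30 days (November has 30).
Dec 15, 2130 → Jan 15, 2131: 31 days (December has 31).
Jan 15, 2131 → Feb 15, 2131: 31 days (January has 31).
Feb 15, 2131 → Feb 27, 2131: 12 days.
Total: 1838 days.

1838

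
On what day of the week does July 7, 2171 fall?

Doomsday rule: the anchor day for the 2100s is Sunday. For year 71: 71÷12 = 5 r 11, and 11÷4 = 2, so 5+11+2 = 18.
Sunday + 18 ≡ Thursday — that's 2171's doomsday.
In July the doomsday date is Jul 11.
Jul 7 is 4 days before Jul 11; 4 mod 7 = 4, so Thursday − 4 = Sunday.

Sunday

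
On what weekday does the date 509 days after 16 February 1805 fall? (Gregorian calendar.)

Thursday

First find the weekday of Feb 16, 1805. Doomsday rule: the anchor day for the 1800s is Friday. For year 05: 5÷12 = 0 r 5, and 5÷4 = 1, so 0+5+1 = 6.
Friday + 6 ≡ Thursday — that's 1805's doomsday.
In February the doomsday date is Feb 28 (1805 is not a leap year).
Feb 16 is 12 days before Feb 28; 12 mod 7 = 5, so Thursday − 5 = Saturday.
509 mod 7 = 5, so 509 days after a Saturday is Saturday + 5 = Thursday.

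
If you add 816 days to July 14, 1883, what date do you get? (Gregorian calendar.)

October 7, 1885

+366 (one year; includes Feb 29, 1884) → Jul 14, 1884 (450 left).
+365 (one year) → Jul 14, 1885 (85 left).
Jul has 31 days: +18 → Aug 1, 1885 (67 left).
Aug has 31 days: +31 → Sep 1, 1885 (36 left).
Sep has 30 days: +30 → Oct 1, 1885 (6 left).
+6 → Oct 7, 1885.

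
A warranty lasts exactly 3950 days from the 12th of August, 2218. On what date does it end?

June 5, 2229

+365 (one year) → Aug 12, 2219 (3585 left).
+366 (one year; includes Feb 29, 2220) → Aug 12, 2220 (3219 left).
+365 (one year) → Aug 12, 2221 (2854 left).
+365 (one year) → Aug 12, 2222 (2489 left).
+365 (one year) → Aug 12, 2223 (2124 left).
+366 (one year; includes Feb 29, 2224) → Aug 12, 2224 (1758 left).
+365 (one year) → Aug 12, 2225 (1393 left).
+365 (one year) → Aug 12, 2226 (1028 left).
+365 (one year) → Aug 12, 2227 (663 left).
+366 (one year; includes Feb 29, 2228) → Aug 12, 2228 (297 left).
Aug has 31 days: +20 → Sep 1, 2228 (277 left).
Sep has 30 days: +30 → Oct 1, 2228 (247 left).
Oct has 31 days: +31 → Nov 1, 2228 (216 left).
Nov has 30 days: +30 → Dec 1, 2228 (186 left).
Dec has 31 days: +31 → Jan 1, 2229 (155 left).
Jan has 31 days: +31 → Feb 1, 2229 (124 left).
Feb has 28 days: +28 → Mar 1, 2229 (96 left).
Mar has 31 days: +31 → Apr 1, 2229 (65 left).
Apr has 30 days: +30 → May 1, 2229 (35 left).
May has 31 days: +31 → Jun 1, 2229 (4 left).
+4 → Jun 5, 2229.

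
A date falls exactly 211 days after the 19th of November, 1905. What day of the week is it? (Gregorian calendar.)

Monday

First find the weekday of Nov 19, 1905. Doomsday rule: the anchor day for the 1900s is Wednesday. For year 05: 5÷12 = 0 r 5, and 5÷4 = 1, so 0+5+1 = 6.
Wednesday + 6 ≡ Tuesday — that's 1905's doomsday.
In November the doomsday date is Nov 7.
Nov 19 is 12 days after Nov 7; 12 mod 7 = 5, so Tuesday + 5 = Sunday.
211 mod 7 = 1, so 211 days after a Sunday is Sunday + 1 = Monday.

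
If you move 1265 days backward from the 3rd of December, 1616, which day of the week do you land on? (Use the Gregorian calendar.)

Monday

First find the weekday of Dec 3, 1616. Doomsday rule: the anchor day for the 1600s is Tuesday. For year 16: 16÷12 = 1 r 4, and 4÷4 = 1, so 1+4+1 = 6.
Tuesday + 6 ≡ Monday — that's 1616's doomsday.
In December the doomsday date is Dec 12.
Dec 3 is 9 days before Dec 12; 9 mod 7 = 2, so Monday − 2 = Saturday.
1265 mod 7 = 5, so 1265 days before a Saturday is Saturday − 5 = Monday.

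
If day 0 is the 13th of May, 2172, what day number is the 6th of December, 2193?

7877

May 13, 2172 → May 13, 2173: 365 days.
May 13, 2173 → May 13, 2174: 365 days.
May 13, 2174 → May 13, 2175: 365 days.
May 13, 2175 → May 13, 2176: 366 days (Feb 29, 2176 is in that span).
May 13, 2176 → May 13, 2177: 365 days.
May 13, 2177 → May 13, 2178: 365 days.
May 13, 2178 → May 13, 2179: 365 days.
May 13, 2179 → May 13, 2180: 366 days (Feb 29, 2180 is in that span).
May 13, 2180 → May 13, 2181: 365 days.
May 13, 2181 → May 13, 2182: 365 days.
May 13, 2182 → May 13, 2183: 365 days.
May 13, 2183 → May 13, 2184: 366 days (Feb 29, 2184 is in that span).
May 13, 2184 → May 13, 2185: 365 days.
May 13, 2185 → May 13, 2186: 365 days.
May 13, 2186 → May 13, 2187: 365 days.
May 13, 2187 → May 13, 2188: 366 days (Feb 29, 2188 is in that span).
May 13, 2188 → May 13, 2189: 365 days.
May 13, 2189 → May 13, 2190: 365 days.
May 13, 2190 → May 13, 2191: 365 days.
May 13, 2191 → May 13, 2192: 366 days (Feb 29, 2192 is in that span).
May 13, 2192 → May 13, 2193: 365 days.
May 13, 2193 → Jun 13, 2193: 31 days (May has 31).
Jun 13, 2193 → Jul 13, 2193: 30 days (June has 30).
Jul 13, 2193 → Aug 13, 2193: 31 days (July has 31).
Aug 13, 2193 → Sep 13, 2193: 31 days (August has 31).
Sep 13, 2193 → Oct 13, 2193: 30 days (September has 30).
Oct 13, 2193 → Nov 13, 2193: 31 days (October has 31).
Nov 13, 2193 → Dec 6, 2193: 23 days.
Total: 7877 days.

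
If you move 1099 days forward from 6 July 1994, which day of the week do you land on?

Jul 6, 1994 is a Wednesday.
1099 mod 7 = 0, so 1099 days after a Wednesday is Wednesday + 0 = Wednesday.

Wednesday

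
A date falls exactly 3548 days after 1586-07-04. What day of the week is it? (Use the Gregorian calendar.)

Thursday

First find the weekday of Jul 4, 1586. Doomsday rule: the anchor day for the 1500s is Wednesday. For year 86: 86÷12 = 7 r 2, and 2÷4 = 0, so 7+2+0 = 9.
Wednesday + 9 ≡ Friday — that's 1586's doomsday.
In July the doomsday date is Jul 11.
Jul 4 is 7 days before Jul 11; 7 mod 7 = 0, so Friday − 0 = Friday.
3548 mod 7 = 6, so 3548 days after a Friday is Friday + 6 = Thursday.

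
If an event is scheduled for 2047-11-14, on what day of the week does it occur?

Thursday

January 1, 2047 is a Tuesday.
Jan 1, 2047 → Feb 1, 2047: 31 days (January has 31).
Feb 1, 2047 → Mar 1, 2047: 28 days (February has 28).
Mar 1, 2047 → Apr 1, 2047: 31 days (March has 31).
Apr 1, 2047 → May 1, 2047: 30 days (April has 30).
May 1, 2047 → Jun 1, 2047: 31 days (May has 31).
Jun 1, 2047 → Jul 1, 2047: 30 days (June has 30).
Jul 1, 2047 → Aug 1, 2047: 31 days (July has 31).
Aug 1, 2047 → Sep 1, 2047: 31 days (August has 31).
Sep 1, 2047 → Oct 1, 2047: 30 days (September has 30).
Oct 1, 2047 → Nov 1, 2047: 31 days (October has 31).
Nov 1, 2047 → Nov 14, 2047: 13 days.
Total: 317 days.
317 mod 7 = 2, so Tuesday + 2 = Thursday.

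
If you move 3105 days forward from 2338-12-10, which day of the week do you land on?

Wednesday

First find the weekday of Dec 10, 2338. Doomsday rule: the anchor day for the 2300s is Wednesday. For year 38: 38÷12 = 3 r 2, and 2÷4 = 0, so 3+2+0 = 5.
Wednesday + 5 ≡ Monday — that's 2338's doomsday.
In December the doomsday date is Dec 12.
Dec 10 is 2 days before Dec 12; 2 mod 7 = 2, so Monday − 2 = Saturday.
3105 mod 7 = 4, so 3105 days after a Saturday is Saturday + 4 = Wednesday.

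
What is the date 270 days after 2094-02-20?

Feb has 28 days: +9 → Mar 1, 2094 (261 left).
Mar has 31 days: +31 → Apr 1, 2094 (230 left).
Apr has 30 days: +30 → May 1, 2094 (200 left).
May has 31 days: +31 → Jun 1, 2094 (169 left).
Jun has 30 days: +30 → Jul 1, 2094 (139 left).
Jul has 31 days: +31 → Aug 1, 2094 (108 left).
Aug has 31 days: +31 → Sep 1, 2094 (77 left).
Sep has 30 days: +30 → Oct 1, 2094 (47 left).
Oct has 31 days: +31 → Nov 1, 2094 (16 left).
+16 → Nov 17, 2094.

November 17, 2094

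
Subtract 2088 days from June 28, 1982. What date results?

October 9, 1976

−365 (one year) → Jun 28, 1981 (1723 left).
−365 (one year) → Jun 28, 1980 (1358 left).
−366 (one year; includes Feb 29, 1980) → Jun 28, 1979 (992 left).
−365 (one year) → Jun 28, 1978 (627 left).
−365 (one year) → Jun 28, 1977 (262 left).
−28 → May 31, 1977 (end of May, 31 days; 234 left).
−31 → Apr 30, 1977 (end of Apr, 30 days; 203 left).
−30 → Mar 31, 1977 (end of Mar, 31 days; 173 left).
−31 → Feb 28, 1977 (end of Feb, 28 days; 142 left).
−28 → Jan 31, 1977 (end of Jan, 31 days; 114 left).
−31 → Dec 31, 1976 (end of Dec, 31 days; 83 left).
−31 → Nov 30, 1976 (end of Nov, 30 days; 52 left).
−30 → Oct 31, 1976 (end of Oct, 31 days; 22 left).
−22 → Oct 9, 1976.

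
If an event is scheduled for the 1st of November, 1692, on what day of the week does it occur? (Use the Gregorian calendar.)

Saturday

Doomsday rule: the anchor day for the 1600s is Tuesday. For year 92: 92÷12 = 7 r 8, and 8÷4 = 2, so 7+8+2 = 17.
Tuesday + 17 ≡ Friday — that's 1692's doomsday.
In November the doomsday date is Nov 7.
Nov 1 is 6 days before Nov 7; 6 mod 7 = 6, so Friday − 6 = Saturday.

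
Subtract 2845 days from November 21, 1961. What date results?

February 6, 1954

−365 (one year) → Nov 21, 1960 (2480 left).
−366 (one year; includes Feb 29, 1960) → Nov 21, 1959 (2114 left).
−365 (one year) → Nov 21, 1958 (1749 left).
−365 (one year) → Nov 21, 1957 (1384 left).
−365 (one year) → Nov 21, 1956 (1019 left).
−366 (one year; includes Feb 29, 1956) → Nov 21, 1955 (653 left).
−365 (one year) → Nov 21, 1954 (288 left).
−21 → Oct 31, 1954 (end of Oct, 31 days; 267 left).
−31 → Sep 30, 1954 (end of Sep, 30 days; 236 left).
−30 → Aug 31, 1954 (end of Aug, 31 days; 206 left).
−31 → Jul 31, 1954 (end of Jul, 31 days; 175 left).
−31 → Jun 30, 1954 (end of Jun, 30 days; 144 left).
−30 → May 31, 1954 (end of May, 31 days; 114 left).
−31 → Apr 30, 1954 (end of Apr, 30 days; 83 left).
−30 → Mar 31, 1954 (end of Mar, 31 days; 53 left).
−31 → Feb 28, 1954 (end of Feb, 28 days; 22 left).
−22 → Feb 6, 1954.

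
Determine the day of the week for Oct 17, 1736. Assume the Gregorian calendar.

Doomsday rule: the anchor day for the 1700s is Sunday. For year 36: 36÷12 = 3 r 0, and 0÷4 = 0, so 3+0+0 = 3.
Sunday + 3 ≡ Wednesday — that's 1736's doomsday.
In October the doomsday date is Oct 10.
Oct 17 is 7 days after Oct 10; 7 mod 7 = 0, so Wednesday + 0 = Wednesday.

Wednesday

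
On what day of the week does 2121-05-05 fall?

Doomsday rule: the anchor day for the 2100s is Sunday. For year 21: 21÷12 = 1 r 9, and 9÷4 = 2, so 1+9+2 = 12.
Sunday + 12 ≡ Friday — that's 2121's doomsday.
In May the doomsday date is May 9.
May 5 is 4 days before May 9; 4 mod 7 = 4, so Friday − 4 = Monday.

Monday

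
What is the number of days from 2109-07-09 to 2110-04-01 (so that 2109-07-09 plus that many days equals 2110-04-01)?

Jul 9, 2109 → Aug 9, 2109: 31 days (July has 31).
Aug 9, 2109 → Sep 9, 2109: 31 days (August has 31).
Sep 9, 2109 → Oct 9, 2109: 30 days (September has 30).
Oct 9, 2109 → Nov 9, 2109: 31 days (October has 31).
Nov 9, 2109 → Dec 9, 2109: 30 days (November has 30).
Dec 9, 2109 → Jan 9, 2110: 31 days (December has 31).
Jan 9, 2110 → Feb 9, 2110: 31 days (January has 31).
Feb 9, 2110 → Mar 9, 2110: 28 days (February has 28).
Mar 9, 2110 → Apr 1, 2110: 23 days.
Total: 266 days.

266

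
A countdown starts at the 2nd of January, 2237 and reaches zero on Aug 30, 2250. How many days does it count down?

Jan 2, 2237 → Jan 2, 2238: 365 days.
Jan 2, 2238 → Jan 2, 2239: 365 days.
Jan 2, 2239 → Jan 2, 2240: 365 days.
Jan 2, 2240 → Jan 2, 2241: 366 days (Feb 29, 2240 is in that span).
Jan 2, 2241 → Jan 2, 2242: 365 days.
Jan 2, 2242 → Jan 2, 2243: 365 days.
Jan 2, 2243 → Jan 2, 2244: 365 days.
Jan 2, 2244 → Jan 2, 2245: 366 days (Feb 29, 2244 is in that span).
Jan 2, 2245 → Jan 2, 2246: 365 days.
Jan 2, 2246 → Jan 2, 2247: 365 days.
Jan 2, 2247 → Jan 2, 2248: 365 days.
Jan 2, 2248 → Jan 2, 2249: 366 days (Feb 29, 2248 is in that span).
Jan 2, 2249 → Jan 2, 2250: 365 days.
Jan 2, 2250 → Feb 2, 2250: 31 days (January has 31).
Feb 2, 2250 → Mar 2, 2250: 28 days (February has 28).
Mar 2, 2250 → Apr 2, 2250: 31 days (March has 31).
Apr 2, 2250 → May 2, 2250: 30 days (April has 30).
May 2, 2250 → Jun 2, 2250: 31 days (May has 31).
Jun 2, 2250 → Jul 2, 2250: 30 days (June has 30).
Jul 2, 2250 → Aug 2, 2250: 31 days (July has 31).
Aug 2, 2250 → Aug 30, 2250: 28 days.
Total: 4988 days.

4988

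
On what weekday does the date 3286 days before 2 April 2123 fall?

First find the weekday of Apr 2, 2123. Doomsday rule: the anchor day for the 2100s is Sunday. For year 23: 23÷12 = 1 r 11, and 11÷4 = 2, so 1+11+2 = 14.
Sunday + 14 ≡ Sunday — that's 2123's doomsday.
In April the doomsday date is Apr 4.
Apr 2 is 2 days before Apr 4; 2 mod 7 = 2, so Sunday − 2 = Friday.
3286 mod 7 = 3, so 3286 days before a Friday is Friday − 3 = Tuesday.

Tuesday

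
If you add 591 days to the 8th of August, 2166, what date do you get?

March 21, 2168

+365 (one year) → Aug 8, 2167 (226 left).
Aug has 31 days: +24 → Sep 1, 2167 (202 left).
Sep has 30 days: +30 → Oct 1, 2167 (172 left).
Oct has 31 days: +31 → Nov 1, 2167 (141 left).
Nov has 30 days: +30 → Dec 1, 2167 (111 left).
Dec has 31 days: +31 → Jan 1, 2168 (80 left).
Jan has 31 days: +31 → Feb 1, 2168 (49 left).
Feb has 29 days: +29 → Mar 1, 2168 (20 left).
+20 → Mar 21, 2168.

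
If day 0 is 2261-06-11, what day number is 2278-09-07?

6297

Jun 11, 2261 → Jun 11, 2262: 365 days.
Jun 11, 2262 → Jun 11, 2263: 365 days.
Jun 11, 2263 → Jun 11, 2264: 366 days (Feb 29, 2264 is in that span).
Jun 11, 2264 → Jun 11, 2265: 365 days.
Jun 11, 2265 → Jun 11, 2266: 365 days.
Jun 11, 2266 → Jun 11, 2267: 365 days.
Jun 11, 2267 → Jun 11, 2268: 366 days (Feb 29, 2268 is in that span).
Jun 11, 2268 → Jun 11, 2269: 365 days.
Jun 11, 2269 → Jun 11, 2270: 365 days.
Jun 11, 2270 → Jun 11, 2271: 365 days.
Jun 11, 2271 → Jun 11, 2272: 366 days (Feb 29, 2272 is in that span).
Jun 11, 2272 → Jun 11, 2273: 365 days.
Jun 11, 2273 → Jun 11, 2274: 365 days.
Jun 11, 2274 → Jun 11, 2275: 365 days.
Jun 11, 2275 → Jun 11, 2276: 366 days (Feb 29, 2276 is in that span).
Jun 11, 2276 → Jun 11, 2277: 365 days.
Jun 11, 2277 → Jun 11, 2278: 365 days.
Jun 11, 2278 → Jul 11, 2278: 30 days (June has 30).
Jul 11, 2278 → Aug 11, 2278: 31 days (July has 31).
Aug 11, 2278 → Sep 7, 2278: 27 days.
Total: 6297 days.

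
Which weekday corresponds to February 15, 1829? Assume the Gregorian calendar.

Sunday

Doomsday rule: the anchor day for the 1800s is Friday. For year 29: 29÷12 = 2 r 5, and 5÷4 = 1, so 2+5+1 = 8.
Friday + 8 ≡ Saturday — that's 1829's doomsday.
In February the doomsday date is Feb 28 (1829 is not a leap year).
Feb 15 is 13 days before Feb 28; 13 mod 7 = 6, so Saturday − 6 = Sunday.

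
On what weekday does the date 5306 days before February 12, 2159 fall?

First find the weekday of Feb 12, 2159. Doomsday rule: the anchor day for the 2100s is Sunday. For year 59: 59÷12 = 4 r 11, and 11÷4 = 2, so 4+11+2 = 17.
Sunday + 17 ≡ Wednesday — that's 2159's doomsday.
In February the doomsday date is Feb 28 (2159 is not a leap year).
Feb 12 is 16 days before Feb 28; 16 mod 7 = 2, so Wednesday − 2 = Monday.
5306 mod 7 = 0, so 5306 days before a Monday is Monday − 0 = Monday.

Monday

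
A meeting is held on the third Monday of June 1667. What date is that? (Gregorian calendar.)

June 1, 1667 is a Wednesday.
The first Monday is therefore June 6 (5 days later).
The third Monday is 6 + 2×7 = June 20.

June 20, 1667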